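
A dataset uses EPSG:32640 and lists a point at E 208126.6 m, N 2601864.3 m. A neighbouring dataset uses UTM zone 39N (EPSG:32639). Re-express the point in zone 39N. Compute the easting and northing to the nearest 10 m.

UTM 40N → geographic: φ = 23.50080020°, λ = 54.14210048°.
UTM 39N (λ₀ = 51°) forward: E = 820917.540 m, N = 2602471.281 m.

E 820920 m, N 2602470 m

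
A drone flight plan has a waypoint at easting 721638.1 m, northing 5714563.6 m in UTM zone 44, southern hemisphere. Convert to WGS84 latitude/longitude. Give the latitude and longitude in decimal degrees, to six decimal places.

Zone 44S: λ₀ = 81°, k₀ = 0.9996, false easting 500000 m, false northing 10000000 m.
Meridian distance M = (N − FN)/k₀ = -4287151.3 m.
Inverse transverse Mercator on WGS84 gives φ = -38.68979975°, λ = 83.54829949°.

lat -38.689800°, lon 83.548299°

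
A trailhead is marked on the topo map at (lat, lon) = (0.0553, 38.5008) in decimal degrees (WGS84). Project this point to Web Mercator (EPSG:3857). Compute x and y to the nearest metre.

x 4285889 m, y 6156 m

Web Mercator is spherical with R = a = 6378137 m.
x = R·λ = 6378137 × 0.671965725 = 4285889.451 m.
y = R·ln tan(π/4 + φ/2) = 6378137 × 0.000965167 = 6155.969 m.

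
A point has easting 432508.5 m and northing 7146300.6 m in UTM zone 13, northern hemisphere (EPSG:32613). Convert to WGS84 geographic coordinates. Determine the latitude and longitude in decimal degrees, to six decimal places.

Zone 13N: λ₀ = -105°, k₀ = 0.9996, false easting 500000 m.
Meridian distance M = (N − FN)/k₀ = 7149160.3 m.
Inverse transverse Mercator on WGS84 gives φ = 64.43560018°, λ = -106.40180084°.

lat 64.435600°, lon -106.401801°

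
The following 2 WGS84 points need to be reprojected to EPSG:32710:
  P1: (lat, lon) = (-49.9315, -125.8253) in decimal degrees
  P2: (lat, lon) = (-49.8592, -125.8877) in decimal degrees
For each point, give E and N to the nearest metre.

UTM zone 10S: λ₀ = -123°, k₀ = 0.9996.
P1 (-49.9315°, -125.8253°) → (297245.477, 4465158.365) m.
P2 (-49.8592°, -125.8877°) → (292457.976, 4473024.163) m.

P1: E 297245 m, N 4465158 m; P2: E 292458 m, N 4473024 m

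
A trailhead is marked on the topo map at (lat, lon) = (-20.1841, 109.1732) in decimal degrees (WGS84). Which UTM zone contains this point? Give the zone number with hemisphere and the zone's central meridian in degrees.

Zone 49S, central meridian 111°

UTM zone = ⌊(λ + 180)/6⌋ + 1; 109.1732° ∈ [108°, 114°) → zone 49.
Hemisphere: S (φ < 0).
Central meridian λ₀ = 6×49 − 183 = 111°.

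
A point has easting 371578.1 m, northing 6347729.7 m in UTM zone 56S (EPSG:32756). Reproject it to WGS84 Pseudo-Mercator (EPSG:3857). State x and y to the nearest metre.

Unproject from UTM 56S (λ₀ = 153°) → φ = -33.00130028°, λ = 151.62530015°.
Web Mercator (R = 6378137 m): x = 16878851.204 m, y = -3895476.555 m.

x 16878851 m, y -3895477 m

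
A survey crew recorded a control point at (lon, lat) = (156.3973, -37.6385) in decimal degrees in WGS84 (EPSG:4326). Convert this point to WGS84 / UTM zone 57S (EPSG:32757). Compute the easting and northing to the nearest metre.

Zone 57 central meridian λ₀ = 6×57 − 183 = 159°; Δλ = -2.6027°.
Transverse Mercator on WGS84 with k₀ = 0.9996 gives E = 270352.476 m, N = 5831106.415 m.

E 270352 m, N 5831106 m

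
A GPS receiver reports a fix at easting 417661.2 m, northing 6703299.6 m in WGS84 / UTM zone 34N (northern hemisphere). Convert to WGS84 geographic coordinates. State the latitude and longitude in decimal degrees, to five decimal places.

Zone 34N: λ₀ = 21°, k₀ = 0.9996, false easting 500000 m.
Meridian distance M = (N − FN)/k₀ = 6705982.0 m.
Inverse transverse Mercator on WGS84 gives φ = 60.45750013°, λ = 19.50300043°.

lat 60.45750°, lon 19.50300°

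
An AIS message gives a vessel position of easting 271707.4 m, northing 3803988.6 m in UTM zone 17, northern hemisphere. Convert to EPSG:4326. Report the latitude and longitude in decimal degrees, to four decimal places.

Zone 17N: λ₀ = -81°, k₀ = 0.9996, false easting 500000 m.
Meridian distance M = (N − FN)/k₀ = 3805510.8 m.
Inverse transverse Mercator on WGS84 gives φ = 34.35210010°, λ = -83.48209965°.

lat 34.3521°, lon -83.4821°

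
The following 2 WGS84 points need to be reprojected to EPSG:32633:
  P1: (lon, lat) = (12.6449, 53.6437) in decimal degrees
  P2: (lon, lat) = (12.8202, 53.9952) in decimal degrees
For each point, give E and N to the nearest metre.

UTM zone 33N: λ₀ = 15°, k₀ = 0.9996.
P1 (53.6437°, 12.6449°) → (344322.039, 5946458.072) m.
P2 (53.9952°, 12.8202°) → (357109.295, 5985186.930) m.

P1: E 344322 m, N 5946458 m; P2: E 357109 m, N 5985187 m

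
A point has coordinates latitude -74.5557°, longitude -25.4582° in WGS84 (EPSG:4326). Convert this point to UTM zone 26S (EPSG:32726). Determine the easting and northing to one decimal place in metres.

Zone 26 central meridian λ₀ = 6×26 − 183 = -27°; Δλ = +1.5418°.
Transverse Mercator on WGS84 with k₀ = 0.9996 gives E = 545825.674 m, N = 1725370.070 m.

E 545825.7 m, N 1725370.1 m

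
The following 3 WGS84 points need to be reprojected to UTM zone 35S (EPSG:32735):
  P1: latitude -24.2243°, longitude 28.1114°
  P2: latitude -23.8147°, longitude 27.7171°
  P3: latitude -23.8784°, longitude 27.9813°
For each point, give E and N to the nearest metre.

UTM zone 35S: λ₀ = 27°, k₀ = 0.9996.
P1 (-24.2243°, 28.1114°) → (612849.625, 7320490.842) m.
P2 (-23.8147°, 27.7171°) → (573042.360, 7366103.932) m.
P3 (-23.8784°, 27.9813°) → (599905.943, 7358889.824) m.

P1: E 612850 m, N 7320491 m; P2: E 573042 m, N 7366104 m; P3: E 599906 m, N 7358890 m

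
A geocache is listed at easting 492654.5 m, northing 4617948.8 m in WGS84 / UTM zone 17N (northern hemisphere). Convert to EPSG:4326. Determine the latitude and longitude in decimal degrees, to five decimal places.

lat 41.71330°, lon -81.08830°

Zone 17N: λ₀ = -81°, k₀ = 0.9996, false easting 500000 m.
Meridian distance M = (N − FN)/k₀ = 4619796.7 m.
Inverse transverse Mercator on WGS84 gives φ = 41.71329986°, λ = -81.08829964°.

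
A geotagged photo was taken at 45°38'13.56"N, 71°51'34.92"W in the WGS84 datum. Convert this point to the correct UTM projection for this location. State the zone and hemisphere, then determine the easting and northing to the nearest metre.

Zone 19N: E 277126 m, N 5057706 m

Longitude -71.8597° lies in the 6° band [-72°, -66°), giving zone 19; latitude is north of the equator, so 19N.
Zone 19 central meridian λ₀ = 6×19 − 183 = -69°; Δλ = -2.8597°.
Transverse Mercator on WGS84 with k₀ = 0.9996 gives E = 277125.602 m, N = 5057706.131 m.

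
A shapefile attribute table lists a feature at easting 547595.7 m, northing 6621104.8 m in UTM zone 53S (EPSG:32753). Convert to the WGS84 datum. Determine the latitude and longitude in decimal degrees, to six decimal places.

Zone 53S: λ₀ = 135°, k₀ = 0.9996, false easting 500000 m, false northing 10000000 m.
Meridian distance M = (N − FN)/k₀ = -3380247.3 m.
Inverse transverse Mercator on WGS84 gives φ = -30.54150044°, λ = 135.49620024°.

lat -30.541500°, lon 135.496200°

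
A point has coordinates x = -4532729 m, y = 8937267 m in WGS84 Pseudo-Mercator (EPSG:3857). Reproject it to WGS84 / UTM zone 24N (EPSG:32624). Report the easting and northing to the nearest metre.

Web Mercator inverse (R = 6378137 m) → φ = 62.32769888°, λ = -40.71819739°.
UTM 24N forward: E = 410981.162 m, N = 6911869.213 m.

E 410981 m, N 6911869 m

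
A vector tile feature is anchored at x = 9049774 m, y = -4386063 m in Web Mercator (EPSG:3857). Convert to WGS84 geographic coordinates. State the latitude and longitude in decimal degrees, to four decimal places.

lat -36.6185°, lon 81.2955°

R = 6378137 m. λ = x/R = 81.29550302°.
φ = 2·arctan(exp(y/R)) − 90° = 2·arctan(0.50275) − 90° = -36.61849872°.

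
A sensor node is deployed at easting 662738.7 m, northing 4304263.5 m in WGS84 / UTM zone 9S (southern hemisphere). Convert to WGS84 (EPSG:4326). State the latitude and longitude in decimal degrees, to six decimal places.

Zone 9S: λ₀ = -129°, k₀ = 0.9996, false easting 500000 m, false northing 10000000 m.
Meridian distance M = (N − FN)/k₀ = -5698015.7 m.
Inverse transverse Mercator on WGS84 gives φ = -51.38950002°, λ = -126.66100070°.

lat -51.389500°, lon -126.661001°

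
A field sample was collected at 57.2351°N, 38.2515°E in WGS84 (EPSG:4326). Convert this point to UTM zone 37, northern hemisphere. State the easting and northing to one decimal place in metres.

E 454817.9 m, N 6343804.8 m

Zone 37 central meridian λ₀ = 6×37 − 183 = 39°; Δλ = -0.7485°.
Transverse Mercator on WGS84 with k₀ = 0.9996 gives E = 454817.860 m, N = 6343804.825 m.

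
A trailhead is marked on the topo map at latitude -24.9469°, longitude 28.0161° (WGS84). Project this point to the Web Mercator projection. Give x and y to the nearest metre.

Web Mercator is spherical with R = a = 6378137 m.
x = R·λ = 6378137 × 0.488973189 = 3118737.986 m.
y = R·ln tan(π/4 + φ/2) = 6378137 × -0.449852973 = -2869223.894 m.

x 3118738 m, y -2869224 m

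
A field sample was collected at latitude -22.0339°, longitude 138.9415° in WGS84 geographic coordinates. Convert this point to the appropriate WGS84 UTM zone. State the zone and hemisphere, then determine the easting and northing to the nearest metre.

Zone 54S: E 287537 m, N 7561989 m

Longitude 138.9415° lies in the 6° band [138°, 144°), giving zone 54; latitude is south of the equator, so 54S.
Zone 54 central meridian λ₀ = 6×54 − 183 = 141°; Δλ = -2.0585°.
Transverse Mercator on WGS84 with k₀ = 0.9996 gives E = 287537.361 m, N = 7561988.525 m.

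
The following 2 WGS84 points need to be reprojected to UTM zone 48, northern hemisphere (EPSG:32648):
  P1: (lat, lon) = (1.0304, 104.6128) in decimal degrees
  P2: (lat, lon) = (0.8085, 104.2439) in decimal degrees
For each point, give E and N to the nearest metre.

P1: E 456921 m, N 113893 m; P2: E 415871 m, N 89371 m

UTM zone 48N: λ₀ = 105°, k₀ = 0.9996.
P1 (1.0304°, 104.6128°) → (456920.925, 113892.900) m.
P2 (0.8085°, 104.2439°) → (415870.863, 89371.435) m.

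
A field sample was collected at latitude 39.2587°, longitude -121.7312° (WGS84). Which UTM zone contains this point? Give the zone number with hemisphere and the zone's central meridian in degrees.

UTM zone = ⌊(λ + 180)/6⌋ + 1; -121.7312° ∈ [-126°, -120°) → zone 10.
Hemisphere: N (φ ≥ 0).
Central meridian λ₀ = 6×10 − 183 = -123°.

Zone 10N, central meridian -123°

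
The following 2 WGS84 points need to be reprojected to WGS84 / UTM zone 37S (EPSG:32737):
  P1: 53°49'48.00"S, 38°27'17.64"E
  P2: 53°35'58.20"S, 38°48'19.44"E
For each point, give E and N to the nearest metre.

P1: E 464124 m, N 4035255 m; P2: E 487122 m, N 4061019 m

UTM zone 37S: λ₀ = 39°, k₀ = 0.9996.
P1 (-53.8300°, 38.4549°) → (464123.687, 4035254.580) m.
P2 (-53.5995°, 38.8054°) → (487121.943, 4061019.062) m.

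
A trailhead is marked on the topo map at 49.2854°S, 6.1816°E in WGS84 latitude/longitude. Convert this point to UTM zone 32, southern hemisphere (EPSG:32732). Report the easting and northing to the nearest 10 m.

Zone 32 central meridian λ₀ = 6×32 − 183 = 9°; Δλ = -2.8184°.
Transverse Mercator on WGS84 with k₀ = 0.9996 gives E = 295047.764 m, N = 4536994.640 m.

E 295050 m, N 4536990 m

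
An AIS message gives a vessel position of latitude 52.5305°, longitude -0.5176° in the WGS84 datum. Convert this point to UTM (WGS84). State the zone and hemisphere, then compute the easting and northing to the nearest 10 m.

Zone 30N: E 668380 m, N 5822940 m

Longitude -0.5176° lies in the 6° band [-6°, 0°), giving zone 30; latitude is north of the equator, so 30N.
Zone 30 central meridian λ₀ = 6×30 − 183 = -3°; Δλ = +2.4824°.
Transverse Mercator on WGS84 with k₀ = 0.9996 gives E = 668382.638 m, N = 5822940.471 m.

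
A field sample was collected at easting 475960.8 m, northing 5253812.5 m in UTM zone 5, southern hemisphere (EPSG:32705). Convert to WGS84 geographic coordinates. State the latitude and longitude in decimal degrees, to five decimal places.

Zone 5S: λ₀ = -153°, k₀ = 0.9996, false easting 500000 m, false northing 10000000 m.
Meridian distance M = (N − FN)/k₀ = -4748086.7 m.
Inverse transverse Mercator on WGS84 gives φ = -42.86790011°, λ = -153.29429951°.

lat -42.86790°, lon -153.29430°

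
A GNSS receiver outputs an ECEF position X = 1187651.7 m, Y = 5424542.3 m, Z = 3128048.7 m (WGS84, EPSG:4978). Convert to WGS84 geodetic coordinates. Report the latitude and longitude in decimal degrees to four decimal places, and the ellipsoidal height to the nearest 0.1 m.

lat 29.5576°, lon 77.6505°, h 483.8 m

λ = atan2(Y, X) = 77.65049979°; p = √(X²+Y²) = 5553033.0 m.
Bowring's method on WGS84 (a = 6378137 m, b = 6356752.314 m) gives φ = 29.55759980°, h = 483.794 m.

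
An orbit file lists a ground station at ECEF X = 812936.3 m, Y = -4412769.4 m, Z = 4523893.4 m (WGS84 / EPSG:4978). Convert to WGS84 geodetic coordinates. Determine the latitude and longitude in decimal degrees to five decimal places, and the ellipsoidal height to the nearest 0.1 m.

λ = atan2(Y, X) = -79.56179973°; p = √(X²+Y²) = 4487025.7 m.
Bowring's method on WGS84 (a = 6378137 m, b = 6356752.314 m) gives φ = 45.42670013°, h = 4405.038 m.

lat 45.42670°, lon -79.56180°, h 4405.0 m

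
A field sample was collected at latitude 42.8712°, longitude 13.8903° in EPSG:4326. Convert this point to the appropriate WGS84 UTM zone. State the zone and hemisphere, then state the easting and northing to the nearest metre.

Zone 33N: E 409361 m, N 4747109 m

Longitude 13.8903° lies in the 6° band [12°, 18°), giving zone 33; latitude is north of the equator, so 33N.
Zone 33 central meridian λ₀ = 6×33 − 183 = 15°; Δλ = -1.1097°.
Transverse Mercator on WGS84 with k₀ = 0.9996 gives E = 409361.054 m, N = 4747109.151 m.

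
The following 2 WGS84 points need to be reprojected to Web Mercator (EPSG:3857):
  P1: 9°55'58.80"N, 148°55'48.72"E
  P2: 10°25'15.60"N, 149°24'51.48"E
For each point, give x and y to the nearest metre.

Web Mercator: x = R·λ, y = R·ln tan(π/4+φ/2), R = 6378137 m.
P1 (9.9330°, 148.9302°) → (16578834.028, 1111317.290) m.
P2 (10.4210°, 149.4143°) → (16632723.793, 1166509.740) m.

P1: x 16578834 m, y 1111317 m; P2: x 16632724 m, y 1166510 m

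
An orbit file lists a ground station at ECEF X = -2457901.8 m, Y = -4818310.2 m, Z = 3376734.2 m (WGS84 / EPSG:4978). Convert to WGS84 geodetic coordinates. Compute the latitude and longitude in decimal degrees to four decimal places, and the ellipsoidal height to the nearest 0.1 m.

lat 32.1487°, lon -117.0269°, h 4379.8 m

λ = atan2(Y, X) = -117.02689988°; p = √(X²+Y²) = 5409010.5 m.
Bowring's method on WGS84 (a = 6378137 m, b = 6356752.314 m) gives φ = 32.14870009°, h = 4379.841 m.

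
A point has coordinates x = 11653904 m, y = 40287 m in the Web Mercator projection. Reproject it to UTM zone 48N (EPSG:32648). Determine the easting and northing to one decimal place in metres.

Web Mercator inverse (R = 6378137 m) → φ = 0.36190187°, λ = 104.68880083°.
UTM 48N forward: E = 465371.838 m, N = 40001.630 m.

E 465371.8 m, N 40001.6 m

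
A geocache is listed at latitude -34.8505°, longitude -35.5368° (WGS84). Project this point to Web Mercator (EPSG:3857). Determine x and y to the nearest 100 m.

x -3955900 m, y -4143600 m

Web Mercator is spherical with R = a = 6378137 m.
x = R·λ = 6378137 × -0.620234166 = -3955938.480 m.
y = R·ln tan(π/4 + φ/2) = 6378137 × -0.649654155 = -4143583.205 m.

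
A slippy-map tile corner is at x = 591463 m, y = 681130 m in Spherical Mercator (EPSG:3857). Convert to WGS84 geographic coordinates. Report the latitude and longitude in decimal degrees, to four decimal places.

lat 6.1071°, lon 5.3132°

R = 6378137 m. λ = x/R = 5.31320253°.
φ = 2·arctan(exp(y/R)) − 90° = 2·arctan(1.11270) − 90° = 6.10709794°.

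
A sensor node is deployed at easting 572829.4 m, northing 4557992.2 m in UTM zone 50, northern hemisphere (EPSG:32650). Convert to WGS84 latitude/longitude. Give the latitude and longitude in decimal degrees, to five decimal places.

Zone 50N: λ₀ = 117°, k₀ = 0.9996, false easting 500000 m.
Meridian distance M = (N − FN)/k₀ = 4559816.1 m.
Inverse transverse Mercator on WGS84 gives φ = 41.16999991°, λ = 117.86820003°.

lat 41.17000°, lon 117.86820°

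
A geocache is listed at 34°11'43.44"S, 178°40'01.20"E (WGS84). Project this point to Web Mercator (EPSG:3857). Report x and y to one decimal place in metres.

x 19889119.5 m, y -4055069.7 m

Web Mercator is spherical with R = a = 6378137 m.
x = R·λ = 6378137 × 3.118327415 = 19889119.462 m.
y = R·ln tan(π/4 + φ/2) = 6378137 × -0.635776520 = -4055069.747 m.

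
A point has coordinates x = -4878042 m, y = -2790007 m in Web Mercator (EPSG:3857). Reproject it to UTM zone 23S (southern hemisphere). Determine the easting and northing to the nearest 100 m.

E 619700 m, N 7312100 m

Web Mercator inverse (R = 6378137 m) → φ = -24.29999788°, λ = -43.82019685°.
UTM 23S forward: E = 619724.863 m, N = 7312051.567 m.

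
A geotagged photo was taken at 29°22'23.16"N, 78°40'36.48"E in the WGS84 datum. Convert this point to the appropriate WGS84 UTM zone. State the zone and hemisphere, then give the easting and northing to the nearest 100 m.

Zone 44N: E 274500 m, N 3251600 m

Longitude 78.6768° lies in the 6° band [78°, 84°), giving zone 44; latitude is north of the equator, so 44N.
Zone 44 central meridian λ₀ = 6×44 − 183 = 81°; Δλ = -2.3232°.
Transverse Mercator on WGS84 with k₀ = 0.9996 gives E = 274505.556 m, N = 3251566.186 m.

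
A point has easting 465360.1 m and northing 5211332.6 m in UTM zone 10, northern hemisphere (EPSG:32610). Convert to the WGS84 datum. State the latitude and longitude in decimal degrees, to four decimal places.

Zone 10N: λ₀ = -123°, k₀ = 0.9996, false easting 500000 m.
Meridian distance M = (N − FN)/k₀ = 5213418.0 m.
Inverse transverse Mercator on WGS84 gives φ = 47.05460032°, λ = -123.45610001°.

lat 47.0546°, lon -123.4561°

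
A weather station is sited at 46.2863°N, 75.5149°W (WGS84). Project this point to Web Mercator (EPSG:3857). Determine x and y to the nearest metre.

x -8406280 m, y 5826348 m

Web Mercator is spherical with R = a = 6378137 m.
x = R·λ = 6378137 × -1.317983639 = -8406280.215 m.
y = R·ln tan(π/4 + φ/2) = 6378137 × 0.913487481 = 5826348.300 m.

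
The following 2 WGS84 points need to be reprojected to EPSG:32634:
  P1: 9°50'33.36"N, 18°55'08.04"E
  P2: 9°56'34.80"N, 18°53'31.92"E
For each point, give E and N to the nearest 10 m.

UTM zone 34N: λ₀ = 21°, k₀ = 0.9996.
P1 (9.8426°, 18.9189°) → (271764.305, 1088718.661) m.
P2 (9.9430°, 18.8922°) → (268905.089, 1099844.601) m.

P1: E 271760 m, N 1088720 m; P2: E 268910 m, N 1099840 m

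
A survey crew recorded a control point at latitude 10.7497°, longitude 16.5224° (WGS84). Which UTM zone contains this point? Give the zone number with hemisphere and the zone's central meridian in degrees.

Zone 33N, central meridian 15°

UTM zone = ⌊(λ + 180)/6⌋ + 1; 16.5224° ∈ [12°, 18°) → zone 33.
Hemisphere: N (φ ≥ 0).
Central meridian λ₀ = 6×33 − 183 = 15°.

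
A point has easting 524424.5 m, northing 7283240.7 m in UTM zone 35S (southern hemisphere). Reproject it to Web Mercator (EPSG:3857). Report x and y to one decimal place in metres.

Unproject from UTM 35S (λ₀ = 27°) → φ = -24.56459998°, λ = 27.24119960°.
Web Mercator (R = 6378137 m): x = 3032476.468 m, y = -2822359.560 m.

x 3032476.5 m, y -2822359.6 m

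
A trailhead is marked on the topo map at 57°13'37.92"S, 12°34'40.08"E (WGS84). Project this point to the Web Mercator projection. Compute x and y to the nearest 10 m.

x 1400150 m, y -7806700 m

Web Mercator is spherical with R = a = 6378137 m.
x = R·λ = 6378137 × 0.219524023 = 1400154.291 m.
y = R·ln tan(π/4 + φ/2) = 6378137 × -1.223977920 = -7806698.861 m.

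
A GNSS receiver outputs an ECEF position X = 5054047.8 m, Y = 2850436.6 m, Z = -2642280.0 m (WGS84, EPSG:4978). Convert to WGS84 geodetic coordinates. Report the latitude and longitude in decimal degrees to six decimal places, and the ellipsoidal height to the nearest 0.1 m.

λ = atan2(Y, X) = 29.42259956°; p = √(X²+Y²) = 5802446.7 m.
Bowring's method on WGS84 (a = 6378137 m, b = 6356752.314 m) gives φ = -24.62869954°, h = 1288.897 m.

lat -24.628700°, lon 29.422600°, h 1288.9 m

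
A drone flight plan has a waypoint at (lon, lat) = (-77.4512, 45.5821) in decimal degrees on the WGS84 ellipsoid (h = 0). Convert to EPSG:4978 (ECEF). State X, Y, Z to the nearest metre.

WGS84: a = 6378137 m, e² = 0.006694380; N(φ) = a/√(1−e²sin²φ) = 6389056.275 m.
X = (N+h)·cosφ·cosλ = 971552.420 m; Y = (N+h)·cosφ·sinλ = -4364793.324 m; Z = (N(1−e²)+h)·sinφ = 4532860.188 m.

X 971552 m, Y -4364793 m, Z 4532860 m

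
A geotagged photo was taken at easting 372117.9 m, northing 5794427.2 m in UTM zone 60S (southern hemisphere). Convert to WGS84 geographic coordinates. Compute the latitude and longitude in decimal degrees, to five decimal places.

Zone 60S: λ₀ = 177°, k₀ = 0.9996, false easting 500000 m, false northing 10000000 m.
Meridian distance M = (N − FN)/k₀ = -4207255.7 m.
Inverse transverse Mercator on WGS84 gives φ = -37.98879995°, λ = 175.54369958°.

lat -37.98880°, lon 175.54370°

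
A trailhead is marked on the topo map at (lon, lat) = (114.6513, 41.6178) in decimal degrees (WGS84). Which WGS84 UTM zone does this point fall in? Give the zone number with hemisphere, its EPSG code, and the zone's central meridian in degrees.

Zone 50N (EPSG:32650), central meridian 117°

UTM zone = ⌊(λ + 180)/6⌋ + 1; 114.6513° ∈ [114°, 120°) → zone 50.
Hemisphere: N (φ ≥ 0).
Central meridian λ₀ = 6×50 − 183 = 117°.
EPSG code: 32650.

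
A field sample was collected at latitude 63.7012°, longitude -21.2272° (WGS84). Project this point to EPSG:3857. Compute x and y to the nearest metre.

x -2363001 m, y 9274290 m

Web Mercator is spherical with R = a = 6378137 m.
x = R·λ = 6378137 × -0.370484531 = -2363001.095 m.
y = R·ln tan(π/4 + φ/2) = 6378137 × 1.454075018 = 9274289.674 m.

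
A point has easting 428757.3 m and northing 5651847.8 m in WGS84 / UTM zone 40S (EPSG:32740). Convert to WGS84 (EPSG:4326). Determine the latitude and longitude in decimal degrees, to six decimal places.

Zone 40S: λ₀ = 57°, k₀ = 0.9996, false easting 500000 m, false northing 10000000 m.
Meridian distance M = (N − FN)/k₀ = -4349892.2 m.
Inverse transverse Mercator on WGS84 gives φ = -39.27980026°, λ = 56.17400033°.

lat -39.279800°, lon 56.174000°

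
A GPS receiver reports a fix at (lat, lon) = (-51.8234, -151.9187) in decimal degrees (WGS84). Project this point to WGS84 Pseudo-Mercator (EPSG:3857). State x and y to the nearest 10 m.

x -16911510 m, y -6768260 m

Web Mercator is spherical with R = a = 6378137 m.
x = R·λ = 6378137 × -2.651481510 = -16911512.326 m.
y = R·ln tan(π/4 + φ/2) = 6378137 × -1.061165146 = -6768256.681 m.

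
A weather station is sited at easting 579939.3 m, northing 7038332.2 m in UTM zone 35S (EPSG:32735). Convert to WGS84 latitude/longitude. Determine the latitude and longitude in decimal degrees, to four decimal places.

lat -26.7741°, lon 27.8041°

Zone 35S: λ₀ = 27°, k₀ = 0.9996, false easting 500000 m, false northing 10000000 m.
Meridian distance M = (N − FN)/k₀ = -2962852.9 m.
Inverse transverse Mercator on WGS84 gives φ = -26.77409963°, λ = 27.80410001°.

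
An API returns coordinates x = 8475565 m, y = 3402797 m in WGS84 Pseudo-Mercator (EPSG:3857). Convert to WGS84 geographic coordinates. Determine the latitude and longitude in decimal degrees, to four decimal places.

R = 6378137 m. λ = x/R = 76.13729581°.
φ = 2·arctan(exp(y/R)) − 90° = 2·arctan(1.70491) − 90° = 29.21310039°.

lat 29.2131°, lon 76.1373°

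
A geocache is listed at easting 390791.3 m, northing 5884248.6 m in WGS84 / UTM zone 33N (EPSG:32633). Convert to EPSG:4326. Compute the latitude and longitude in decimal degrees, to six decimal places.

lat 53.096500°, lon 13.369000°

Zone 33N: λ₀ = 15°, k₀ = 0.9996, false easting 500000 m.
Meridian distance M = (N − FN)/k₀ = 5886603.2 m.
Inverse transverse Mercator on WGS84 gives φ = 53.09650045°, λ = 13.36900012°.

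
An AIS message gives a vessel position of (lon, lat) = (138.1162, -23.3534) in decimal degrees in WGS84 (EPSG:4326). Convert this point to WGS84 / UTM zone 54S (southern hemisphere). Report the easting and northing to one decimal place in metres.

E 205152.8 m, N 7414415.1 m

Zone 54 central meridian λ₀ = 6×54 − 183 = 141°; Δλ = -2.8838°.
Transverse Mercator on WGS84 with k₀ = 0.9996 gives E = 205152.786 m, N = 7414415.057 m.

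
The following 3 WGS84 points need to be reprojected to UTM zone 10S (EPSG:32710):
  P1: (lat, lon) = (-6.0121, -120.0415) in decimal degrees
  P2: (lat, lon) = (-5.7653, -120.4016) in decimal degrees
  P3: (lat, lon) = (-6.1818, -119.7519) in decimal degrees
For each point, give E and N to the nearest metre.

UTM zone 10S: λ₀ = -123°, k₀ = 0.9996.
P1 (-6.0121°, -120.0415°) → (827551.647, 9334571.539) m.
P2 (-5.7653°, -120.4016°) → (787781.371, 9362083.717) m.
P3 (-6.1818°, -119.7519°) → (859533.932, 9315600.506) m.

P1: E 827552 m, N 9334572 m; P2: E 787781 m, N 9362084 m; P3: E 859534 m, N 9315601 m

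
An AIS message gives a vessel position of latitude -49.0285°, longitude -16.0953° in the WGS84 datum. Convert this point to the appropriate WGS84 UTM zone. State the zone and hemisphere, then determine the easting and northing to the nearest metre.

Longitude -16.0953° lies in the 6° band [-18°, -12°), giving zone 28; latitude is south of the equator, so 28S.
Zone 28 central meridian λ₀ = 6×28 − 183 = -15°; Δλ = -1.0953°.
Transverse Mercator on WGS84 with k₀ = 0.9996 gives E = 419933.390 m, N = 4568798.139 m.

Zone 28S: E 419933 m, N 4568798 m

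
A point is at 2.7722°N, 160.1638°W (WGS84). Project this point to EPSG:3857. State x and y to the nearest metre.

x -17829353 m, y 308720 m

Web Mercator is spherical with R = a = 6378137 m.
x = R·λ = 6378137 × -2.795385653 = -17829352.660 m.
y = R·ln tan(π/4 + φ/2) = 6378137 × 0.048402907 = 308720.369 m.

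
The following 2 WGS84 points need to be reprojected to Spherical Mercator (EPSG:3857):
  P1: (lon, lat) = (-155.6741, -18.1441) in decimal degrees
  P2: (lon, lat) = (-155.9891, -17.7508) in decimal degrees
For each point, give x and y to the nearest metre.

Web Mercator: x = R·λ, y = R·ln tan(π/4+φ/2), R = 6378137 m.
P1 (-18.1441°, -155.6741°) → (-17329561.542, -2054422.109) m.
P2 (-17.7508°, -155.9891°) → (-17364627.181, -2008400.623) m.

P1: x -17329562 m, y -2054422 m; P2: x -17364627 m, y -2008401 m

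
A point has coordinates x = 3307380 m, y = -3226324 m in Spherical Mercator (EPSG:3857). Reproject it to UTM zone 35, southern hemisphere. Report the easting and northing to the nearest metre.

Web Mercator inverse (R = 6378137 m) → φ = -27.82020018°, λ = 29.71070004°.
UTM 35S forward: E = 767020.559 m, N = 6919765.408 m.

E 767021 m, N 6919765 m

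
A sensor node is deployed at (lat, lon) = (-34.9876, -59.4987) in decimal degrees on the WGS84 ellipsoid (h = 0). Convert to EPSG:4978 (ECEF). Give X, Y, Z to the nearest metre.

X 2655145 m, Y -4507308 m, Z -3636740 m

WGS84: a = 6378137 m, e² = 0.006694380; N(φ) = a/√(1−e²sin²φ) = 6385167.819 m.
X = (N+h)·cosφ·cosλ = 2655144.954 m; Y = (N+h)·cosφ·sinλ = -4507307.806 m; Z = (N(1−e²)+h)·sinφ = -3636739.948 m.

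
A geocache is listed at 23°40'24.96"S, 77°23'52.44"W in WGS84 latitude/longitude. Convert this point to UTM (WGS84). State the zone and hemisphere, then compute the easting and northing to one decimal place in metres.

Longitude -77.3979° lies in the 6° band [-78°, -72°), giving zone 18; latitude is south of the equator, so 18S.
Zone 18 central meridian λ₀ = 6×18 − 183 = -75°; Δλ = -2.3979°.
Transverse Mercator on WGS84 with k₀ = 0.9996 gives E = 255447.120 m, N = 7379854.127 m.

Zone 18S: E 255447.1 m, N 7379854.1 m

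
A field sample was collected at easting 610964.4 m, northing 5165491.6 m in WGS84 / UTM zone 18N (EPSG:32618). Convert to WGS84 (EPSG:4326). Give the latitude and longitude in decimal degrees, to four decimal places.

Zone 18N: λ₀ = -75°, k₀ = 0.9996, false easting 500000 m.
Meridian distance M = (N − FN)/k₀ = 5167558.6 m.
Inverse transverse Mercator on WGS84 gives φ = 46.63380009°, λ = -73.55029982°.

lat 46.6338°, lon -73.5503°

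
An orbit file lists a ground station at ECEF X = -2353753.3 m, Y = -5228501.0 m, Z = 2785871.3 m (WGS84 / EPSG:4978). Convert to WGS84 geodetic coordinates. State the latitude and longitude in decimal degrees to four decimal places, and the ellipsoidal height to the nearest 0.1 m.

lat 26.0649°, lon -114.2362°, h 793.6 m

λ = atan2(Y, X) = -114.23620023°; p = √(X²+Y²) = 5733879.8 m.
Bowring's method on WGS84 (a = 6378137 m, b = 6356752.314 m) gives φ = 26.06489962°, h = 793.586 m.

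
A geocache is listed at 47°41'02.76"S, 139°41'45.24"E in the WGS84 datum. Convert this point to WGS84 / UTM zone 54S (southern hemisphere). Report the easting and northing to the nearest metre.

E 402128 m, N 4717986 m

Zone 54 central meridian λ₀ = 6×54 − 183 = 141°; Δλ = -1.3041°.
Transverse Mercator on WGS84 with k₀ = 0.9996 gives E = 402128.389 m, N = 4717986.102 m.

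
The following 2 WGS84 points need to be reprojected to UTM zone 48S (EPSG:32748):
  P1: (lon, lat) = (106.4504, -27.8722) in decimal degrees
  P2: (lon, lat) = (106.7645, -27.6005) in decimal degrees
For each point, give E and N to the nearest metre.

UTM zone 48S: λ₀ = 105°, k₀ = 0.9996.
P1 (-27.8722°, 106.4504°) → (642783.526, 6916109.560) m.
P2 (-27.6005°, 106.7645°) → (674141.530, 6945808.423) m.

P1: E 642784 m, N 6916110 m; P2: E 674142 m, N 6945808 m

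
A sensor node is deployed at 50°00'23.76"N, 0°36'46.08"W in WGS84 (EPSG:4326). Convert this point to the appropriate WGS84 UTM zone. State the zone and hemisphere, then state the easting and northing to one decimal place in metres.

Longitude -0.6128° lies in the 6° band [-6°, 0°), giving zone 30; latitude is north of the equator, so 30N.
Zone 30 central meridian λ₀ = 6×30 − 183 = -3°; Δλ = +2.3872°.
Transverse Mercator on WGS84 with k₀ = 0.9996 gives E = 671051.658 m, N = 5542095.226 m.

Zone 30N: E 671051.7 m, N 5542095.2 m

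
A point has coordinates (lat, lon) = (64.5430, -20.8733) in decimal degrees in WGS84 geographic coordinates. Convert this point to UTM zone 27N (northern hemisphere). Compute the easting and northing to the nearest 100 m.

E 506100 m, N 7157500 m

Zone 27 central meridian λ₀ = 6×27 − 183 = -21°; Δλ = +0.1267°.
Transverse Mercator on WGS84 with k₀ = 0.9996 gives E = 506076.626 m, N = 7157530.484 m.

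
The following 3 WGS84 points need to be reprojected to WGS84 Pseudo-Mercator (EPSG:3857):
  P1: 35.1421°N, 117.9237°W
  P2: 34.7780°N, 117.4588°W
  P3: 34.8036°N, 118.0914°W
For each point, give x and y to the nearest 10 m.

Web Mercator: x = R·λ, y = R·ln tan(π/4+φ/2), R = 6378137 m.
P1 (35.1421°, -117.9237°) → (-13127206.236, 4183208.773) m.
P2 (34.7780°, -117.4588°) → (-13075453.805, 4133753.007) m.
P3 (34.8036°, -118.0914°) → (-13145874.515, 4137223.096) m.

P1: x -13127210 m, y 4183210 m; P2: x -13075450 m, y 4133750 m; P3: x -13145870 m, y 4137220 m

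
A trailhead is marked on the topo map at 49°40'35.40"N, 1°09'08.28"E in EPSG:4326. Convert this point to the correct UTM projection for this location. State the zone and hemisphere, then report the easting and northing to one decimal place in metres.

Longitude 1.1523° lies in the 6° band [0°, 6°), giving zone 31; latitude is north of the equator, so 31N.
Zone 31 central meridian λ₀ = 6×31 − 183 = 3°; Δλ = -1.8477°.
Transverse Mercator on WGS84 with k₀ = 0.9996 gives E = 366698.061 m, N = 5504302.466 m.

Zone 31N: E 366698.1 m, N 5504302.5 m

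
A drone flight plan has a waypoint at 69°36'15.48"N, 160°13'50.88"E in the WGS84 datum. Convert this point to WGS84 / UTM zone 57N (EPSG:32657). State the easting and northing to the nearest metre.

E 547868 m, N 7722229 m

Zone 57 central meridian λ₀ = 6×57 − 183 = 159°; Δλ = +1.2308°.
Transverse Mercator on WGS84 with k₀ = 0.9996 gives E = 547868.018 m, N = 7722228.624 m.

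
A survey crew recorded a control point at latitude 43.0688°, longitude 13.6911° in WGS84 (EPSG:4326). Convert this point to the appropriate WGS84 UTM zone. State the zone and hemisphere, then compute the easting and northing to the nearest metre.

Longitude 13.6911° lies in the 6° band [12°, 18°), giving zone 33; latitude is north of the equator, so 33N.
Zone 33 central meridian λ₀ = 6×33 − 183 = 15°; Δλ = -1.3089°.
Transverse Mercator on WGS84 with k₀ = 0.9996 gives E = 393432.188 m, N = 4769286.271 m.

Zone 33N: E 393432 m, N 4769286 m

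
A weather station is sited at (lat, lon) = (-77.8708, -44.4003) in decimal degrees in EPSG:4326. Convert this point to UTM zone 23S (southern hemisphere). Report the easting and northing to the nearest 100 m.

Zone 23 central meridian λ₀ = 6×23 − 183 = -45°; Δλ = +0.5997°.
Transverse Mercator on WGS84 with k₀ = 0.9996 gives E = 514066.275 m, N = 1355977.164 m.

E 514100 m, N 1356000 m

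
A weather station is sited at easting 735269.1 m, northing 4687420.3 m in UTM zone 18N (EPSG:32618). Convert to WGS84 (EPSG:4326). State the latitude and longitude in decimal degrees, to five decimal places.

Zone 18N: λ₀ = -75°, k₀ = 0.9996, false easting 500000 m.
Meridian distance M = (N − FN)/k₀ = 4689296.0 m.
Inverse transverse Mercator on WGS84 gives φ = 42.30349959°, λ = -72.14569941°.

lat 42.30350°, lon -72.14570°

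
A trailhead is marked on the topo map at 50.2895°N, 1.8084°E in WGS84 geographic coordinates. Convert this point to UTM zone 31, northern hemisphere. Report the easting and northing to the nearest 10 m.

E 415120 m, N 5571500 m

Zone 31 central meridian λ₀ = 6×31 − 183 = 3°; Δλ = -1.1916°.
Transverse Mercator on WGS84 with k₀ = 0.9996 gives E = 415116.536 m, N = 5571498.515 m.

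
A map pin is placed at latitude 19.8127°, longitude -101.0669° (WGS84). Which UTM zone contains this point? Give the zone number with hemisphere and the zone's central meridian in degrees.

Zone 14N, central meridian -99°

UTM zone = ⌊(λ + 180)/6⌋ + 1; -101.0669° ∈ [-102°, -96°) → zone 14.
Hemisphere: N (φ ≥ 0).
Central meridian λ₀ = 6×14 − 183 = -99°.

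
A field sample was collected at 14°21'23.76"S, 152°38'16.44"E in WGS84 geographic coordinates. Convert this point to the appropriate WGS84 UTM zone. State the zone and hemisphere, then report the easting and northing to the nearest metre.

Zone 56S: E 460957 m, N 8412804 m

Longitude 152.6379° lies in the 6° band [150°, 156°), giving zone 56; latitude is south of the equator, so 56S.
Zone 56 central meridian λ₀ = 6×56 − 183 = 153°; Δλ = -0.3621°.
Transverse Mercator on WGS84 with k₀ = 0.9996 gives E = 460957.360 m, N = 8412804.329 m.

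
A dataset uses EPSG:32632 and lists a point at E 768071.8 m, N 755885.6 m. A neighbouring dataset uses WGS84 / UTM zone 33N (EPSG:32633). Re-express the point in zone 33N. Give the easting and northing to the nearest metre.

E 104803 m, N 756678 m

UTM 32N → geographic: φ = 6.83230001°, λ = 11.42549995°.
UTM 33N (λ₀ = 15°) forward: E = 104802.671 m, N = 756678.247 m.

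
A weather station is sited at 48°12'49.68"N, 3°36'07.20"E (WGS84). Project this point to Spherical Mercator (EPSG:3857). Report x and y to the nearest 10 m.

Web Mercator is spherical with R = a = 6378137 m.
x = R·λ = 6378137 × 0.062866760 = 400972.806 m.
y = R·ln tan(π/4 + φ/2) = 6378137 × 0.963055125 = 6142497.527 m.

x 400970 m, y 6142500 m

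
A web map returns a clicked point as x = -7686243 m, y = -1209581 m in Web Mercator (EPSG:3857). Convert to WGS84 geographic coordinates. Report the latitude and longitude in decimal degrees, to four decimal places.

R = 6378137 m. λ = x/R = -69.04669564°.
φ = 2·arctan(exp(y/R)) − 90° = 2·arctan(0.82725) − 90° = -10.80129852°.

lat -10.8013°, lon -69.0467°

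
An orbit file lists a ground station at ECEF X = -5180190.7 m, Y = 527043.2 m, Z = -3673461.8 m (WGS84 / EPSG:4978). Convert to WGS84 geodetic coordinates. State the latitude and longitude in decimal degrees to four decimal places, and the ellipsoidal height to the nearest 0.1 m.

λ = atan2(Y, X) = 174.19060036°; p = √(X²+Y²) = 5206932.9 m.
Bowring's method on WGS84 (a = 6378137 m, b = 6356752.314 m) gives φ = -35.38419984°, h = 1314.223 m.

lat -35.3842°, lon 174.1906°, h 1314.2 m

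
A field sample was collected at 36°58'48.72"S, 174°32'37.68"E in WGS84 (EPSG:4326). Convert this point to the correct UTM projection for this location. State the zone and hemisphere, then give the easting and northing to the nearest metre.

Zone 60S: E 281382 m, N 5904504 m

Longitude 174.5438° lies in the 6° band [174°, 180°), giving zone 60; latitude is south of the equator, so 60S.
Zone 60 central meridian λ₀ = 6×60 − 183 = 177°; Δλ = -2.4562°.
Transverse Mercator on WGS84 with k₀ = 0.9996 gives E = 281381.659 m, N = 5904504.331 m.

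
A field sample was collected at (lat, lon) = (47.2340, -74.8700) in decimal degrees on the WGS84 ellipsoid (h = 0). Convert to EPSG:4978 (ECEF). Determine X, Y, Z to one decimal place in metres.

X 1132424.7 m, Y -4188232.0 m, Z 4659467.7 m

WGS84: a = 6378137 m, e² = 0.006694380; N(φ) = a/√(1−e²sin²φ) = 6389674.209 m.
X = (N+h)·cosφ·cosλ = 1132424.671 m; Y = (N+h)·cosφ·sinλ = -4188232.030 m; Z = (N(1−e²)+h)·sinφ = 4659467.742 m.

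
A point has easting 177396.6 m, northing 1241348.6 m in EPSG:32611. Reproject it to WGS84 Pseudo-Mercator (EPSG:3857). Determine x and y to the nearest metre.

Unproject from UTM 11N (λ₀ = -117°) → φ = 11.21479992°, λ = -119.95399972°.
Web Mercator (R = 6378137 m): x = -13353218.167 m, y = 1256474.700 m.

x -13353218 m, y 1256475 m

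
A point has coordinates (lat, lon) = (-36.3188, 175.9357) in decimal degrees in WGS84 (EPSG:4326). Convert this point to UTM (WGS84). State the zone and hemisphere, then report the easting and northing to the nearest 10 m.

Zone 60S: E 404460 m, N 5980170 m

Longitude 175.9357° lies in the 6° band [174°, 180°), giving zone 60; latitude is south of the equator, so 60S.
Zone 60 central meridian λ₀ = 6×60 − 183 = 177°; Δλ = -1.0643°.
Transverse Mercator on WGS84 with k₀ = 0.9996 gives E = 404463.074 m, N = 5980165.446 m.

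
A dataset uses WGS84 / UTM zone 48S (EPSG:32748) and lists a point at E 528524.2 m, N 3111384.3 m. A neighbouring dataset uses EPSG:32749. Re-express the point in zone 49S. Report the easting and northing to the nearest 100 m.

E 215800 m, N 3099500 m

UTM 48S → geographic: φ = -62.12850041°, λ = 105.54690048°.
UTM 49S (λ₀ = 111°) forward: E = 215827.128 m, N = 3099537.325 m.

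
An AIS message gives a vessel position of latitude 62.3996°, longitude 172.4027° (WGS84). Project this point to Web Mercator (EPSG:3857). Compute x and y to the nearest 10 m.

x 19191780 m, y 8954520 m

Web Mercator is spherical with R = a = 6378137 m.
x = R·λ = 6378137 × 3.008994754 = 19191780.775 m.
y = R·ln tan(π/4 + φ/2) = 6378137 × 1.403940097 = 8954522.275 m.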